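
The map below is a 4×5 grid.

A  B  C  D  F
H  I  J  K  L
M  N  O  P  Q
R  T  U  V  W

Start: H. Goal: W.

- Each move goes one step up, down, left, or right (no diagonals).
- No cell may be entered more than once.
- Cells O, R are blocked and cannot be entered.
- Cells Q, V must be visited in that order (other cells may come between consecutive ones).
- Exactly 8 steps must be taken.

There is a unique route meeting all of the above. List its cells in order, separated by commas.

H, I, J, K, L, Q, P, V, W

The waypoints must appear in the order Q, V, with no cell reused.
Route from H: right 4 to L, down 1 to Q, left 1 to P, down 1 to V, right 1 to W — 8 moves in all.
Check: order respected (Q at step 5, V at step 7); 8 moves as required.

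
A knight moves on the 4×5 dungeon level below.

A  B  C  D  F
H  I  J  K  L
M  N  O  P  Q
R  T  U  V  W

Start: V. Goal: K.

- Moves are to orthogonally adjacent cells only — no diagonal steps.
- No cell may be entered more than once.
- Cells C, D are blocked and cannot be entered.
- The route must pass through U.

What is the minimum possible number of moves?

Any route passes through U somewhere between V and K. Summing Manhattan distances along the two legs (V → U → K) gives a lower bound of 1 + 3 = 4 moves.
A route of 4 moves achieves this: V → U → O → J → K.
Since 4 matches the lower bound, it is optimal.

4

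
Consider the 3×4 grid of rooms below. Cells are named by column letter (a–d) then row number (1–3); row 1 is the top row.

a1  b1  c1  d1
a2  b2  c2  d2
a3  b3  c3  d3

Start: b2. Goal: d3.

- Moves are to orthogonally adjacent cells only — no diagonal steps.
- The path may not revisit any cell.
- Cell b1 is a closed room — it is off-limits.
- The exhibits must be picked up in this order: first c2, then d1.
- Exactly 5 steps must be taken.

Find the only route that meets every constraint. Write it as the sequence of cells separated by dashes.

b2 - c2 - c1 - d1 - d2 - d3

The waypoints must appear in the order c2, d1, with no cell reused.
Route from b2: right 1 to c2, up 1 to c1, right 1 to d1, down 2 to d3 — 5 moves in all.
Check: order respected (c2 at step 1, d1 at step 3); 5 moves as required.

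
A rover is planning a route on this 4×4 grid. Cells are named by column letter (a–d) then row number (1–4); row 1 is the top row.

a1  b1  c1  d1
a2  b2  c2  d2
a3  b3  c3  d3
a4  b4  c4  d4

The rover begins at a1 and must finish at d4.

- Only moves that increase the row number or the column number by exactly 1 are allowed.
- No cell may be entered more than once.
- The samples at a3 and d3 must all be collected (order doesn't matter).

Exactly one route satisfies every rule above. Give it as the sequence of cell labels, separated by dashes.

a1 - a2 - a3 - b3 - c3 - d3 - d4

Moves only go right or down, so the column and row indices never decrease.
Route from a1: 2× down (reaching a3), 3× right (reaching d3), down to d4 — 6 moves in all.
Check: all required cells visited.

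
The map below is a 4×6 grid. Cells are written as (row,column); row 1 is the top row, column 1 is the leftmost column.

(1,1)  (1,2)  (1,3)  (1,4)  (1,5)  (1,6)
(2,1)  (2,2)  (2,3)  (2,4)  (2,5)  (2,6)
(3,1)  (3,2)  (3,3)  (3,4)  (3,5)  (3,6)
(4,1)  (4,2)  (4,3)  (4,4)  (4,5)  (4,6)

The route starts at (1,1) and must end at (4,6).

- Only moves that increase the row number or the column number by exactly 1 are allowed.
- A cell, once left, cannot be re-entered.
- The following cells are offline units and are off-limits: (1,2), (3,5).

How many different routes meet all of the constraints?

A right/down-only route from (1,1) to (4,6) makes exactly 3 down-moves and 5 right-moves in some order.
With no other constraints that would be C(8,3) = 56 routes.
Subtract routes through each blocked cell (inclusion–exclusion for overlaps): − through (1,2): 35 − through (3,5): 30 + through (1,2)&(3,5): 20 → 11.
That gives 11 routes.

11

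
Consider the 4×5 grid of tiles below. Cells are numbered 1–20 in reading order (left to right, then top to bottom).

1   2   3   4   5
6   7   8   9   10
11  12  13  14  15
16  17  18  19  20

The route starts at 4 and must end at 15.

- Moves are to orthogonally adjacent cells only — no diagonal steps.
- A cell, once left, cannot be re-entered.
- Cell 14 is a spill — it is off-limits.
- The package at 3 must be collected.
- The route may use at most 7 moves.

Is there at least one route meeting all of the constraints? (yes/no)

yes

One route that works: 4 → 3 → 8 → 9 → 10 → 15.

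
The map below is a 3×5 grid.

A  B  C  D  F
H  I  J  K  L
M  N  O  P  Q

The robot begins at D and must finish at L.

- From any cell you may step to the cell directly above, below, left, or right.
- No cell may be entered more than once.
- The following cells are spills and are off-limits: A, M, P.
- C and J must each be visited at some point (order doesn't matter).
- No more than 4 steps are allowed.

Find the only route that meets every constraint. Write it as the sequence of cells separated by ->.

The 4-move cap with required stops at C, J leaves no slack for detours.
Route from D: left 1 to C, down 1 to J, right 2 to L — 4 moves in all.
Check: all required cells visited; 4 ≤ 4 moves.

D -> C -> J -> K -> L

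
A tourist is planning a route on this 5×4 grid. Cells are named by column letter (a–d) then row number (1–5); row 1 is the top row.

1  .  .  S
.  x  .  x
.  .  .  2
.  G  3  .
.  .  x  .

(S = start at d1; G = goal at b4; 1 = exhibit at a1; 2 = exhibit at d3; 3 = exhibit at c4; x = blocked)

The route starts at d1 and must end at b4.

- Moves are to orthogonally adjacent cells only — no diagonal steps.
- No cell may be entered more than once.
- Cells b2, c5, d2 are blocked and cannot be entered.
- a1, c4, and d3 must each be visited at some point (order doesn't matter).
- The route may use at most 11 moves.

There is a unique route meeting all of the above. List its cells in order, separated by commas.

The budget equals the shortest possible length, so every move has to be on a shortest route through the required cells.
Route from d1: left 3 to a1, down 2 to a3, right 3 to d3, down 1 to d4, left 2 to b4 — 11 moves in all.
Check: all required cells visited; 11 ≤ 11 moves.

d1, c1, b1, a1, a2, a3, b3, c3, d3, d4, c4, b4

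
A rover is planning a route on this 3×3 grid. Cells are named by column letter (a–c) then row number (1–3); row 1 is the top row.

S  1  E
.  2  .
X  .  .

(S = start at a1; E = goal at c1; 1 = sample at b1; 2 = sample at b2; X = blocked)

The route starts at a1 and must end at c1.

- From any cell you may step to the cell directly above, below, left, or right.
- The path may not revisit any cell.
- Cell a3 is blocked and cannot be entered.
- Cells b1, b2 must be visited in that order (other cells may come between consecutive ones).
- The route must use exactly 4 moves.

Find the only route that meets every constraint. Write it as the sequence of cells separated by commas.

The waypoints must appear in the order b1, b2, with no cell reused.
Route from a1: right to b1, down to b2, right to c2, up to c1 — 4 moves in all.
Check: order respected (1 at step 1, 2 at step 2); 4 moves as required.

a1, b1, b2, c2, c1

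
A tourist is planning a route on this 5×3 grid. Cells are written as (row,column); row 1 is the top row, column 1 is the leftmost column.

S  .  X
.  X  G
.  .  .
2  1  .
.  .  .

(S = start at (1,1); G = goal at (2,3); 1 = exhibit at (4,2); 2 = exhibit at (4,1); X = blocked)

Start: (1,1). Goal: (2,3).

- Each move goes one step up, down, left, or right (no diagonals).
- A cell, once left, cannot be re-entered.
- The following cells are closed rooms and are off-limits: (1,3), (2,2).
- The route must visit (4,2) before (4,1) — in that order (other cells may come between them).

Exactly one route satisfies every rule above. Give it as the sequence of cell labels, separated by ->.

(1,1) -> (2,1) -> (3,1) -> (3,2) -> (4,2) -> (4,1) -> (5,1) -> (5,2) -> (5,3) -> (4,3) -> (3,3) -> (2,3)

The waypoints must appear in the order (4,2), (4,1), with no cell reused.
Route from (1,1): down 2 to (3,1), right 1 to (3,2), down 1 to (4,2), left 1 to (4,1), down 1 to (5,1), right 2 to (5,3), up 3 to (2,3) — 11 moves in all.
Check: order respected (1 at step 4, 2 at step 5).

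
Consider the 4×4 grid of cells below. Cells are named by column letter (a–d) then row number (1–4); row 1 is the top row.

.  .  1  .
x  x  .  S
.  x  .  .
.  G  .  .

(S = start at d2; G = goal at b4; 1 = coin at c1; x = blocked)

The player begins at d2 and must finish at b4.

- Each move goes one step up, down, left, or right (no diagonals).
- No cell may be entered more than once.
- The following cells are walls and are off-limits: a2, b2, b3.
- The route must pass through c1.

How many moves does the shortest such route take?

6

Any route passes through c1 somewhere between d2 and b4. Summing Manhattan distances along the two legs (d2 → c1 → b4) gives a lower bound of 2 + 4 = 6 moves.
A route of 6 moves achieves this: d2 → d1 → c1 → c2 → c3 → c4 → b4.
Since 6 matches the lower bound, it is optimal.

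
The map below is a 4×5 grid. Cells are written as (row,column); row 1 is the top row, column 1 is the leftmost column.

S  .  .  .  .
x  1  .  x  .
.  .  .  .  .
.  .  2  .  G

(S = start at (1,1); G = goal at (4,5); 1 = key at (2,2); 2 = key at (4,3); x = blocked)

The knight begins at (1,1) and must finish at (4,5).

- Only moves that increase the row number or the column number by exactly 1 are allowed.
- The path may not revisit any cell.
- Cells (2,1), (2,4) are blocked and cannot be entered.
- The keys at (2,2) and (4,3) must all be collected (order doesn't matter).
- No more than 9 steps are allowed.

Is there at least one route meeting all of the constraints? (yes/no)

One route that works: (1,1) → (1,2) → (2,2) → (3,2) → (4,2) → (4,3) → (4,4) → (4,5).

yes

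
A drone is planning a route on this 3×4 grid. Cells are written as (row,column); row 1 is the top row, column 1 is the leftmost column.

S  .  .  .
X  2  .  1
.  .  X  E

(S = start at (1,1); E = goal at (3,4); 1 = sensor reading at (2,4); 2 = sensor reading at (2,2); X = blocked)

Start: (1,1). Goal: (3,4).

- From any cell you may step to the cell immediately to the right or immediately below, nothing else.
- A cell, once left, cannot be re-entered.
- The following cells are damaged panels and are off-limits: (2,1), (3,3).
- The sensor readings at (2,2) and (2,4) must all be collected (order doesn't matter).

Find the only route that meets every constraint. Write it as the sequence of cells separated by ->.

Moves only go right or down, so the column and row indices never decrease.
Route from (1,1): right 1 to (1,2), down 1 to (2,2), right 2 to (2,4), down 1 to (3,4) — 5 moves in all.
Check: all required cells visited.

(1,1) -> (1,2) -> (2,2) -> (2,3) -> (2,4) -> (3,4)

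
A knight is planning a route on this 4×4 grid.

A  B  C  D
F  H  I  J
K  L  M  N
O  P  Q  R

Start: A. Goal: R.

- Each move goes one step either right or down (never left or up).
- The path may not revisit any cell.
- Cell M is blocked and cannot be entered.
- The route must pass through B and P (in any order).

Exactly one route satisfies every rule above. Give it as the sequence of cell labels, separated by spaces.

Moves only go right or down, so the column and row indices never decrease.
Route from A: right to B, 3× down (reaching P), 2× right (reaching R) — 6 moves in all.
Check: all required cells visited.

A B H L P Q R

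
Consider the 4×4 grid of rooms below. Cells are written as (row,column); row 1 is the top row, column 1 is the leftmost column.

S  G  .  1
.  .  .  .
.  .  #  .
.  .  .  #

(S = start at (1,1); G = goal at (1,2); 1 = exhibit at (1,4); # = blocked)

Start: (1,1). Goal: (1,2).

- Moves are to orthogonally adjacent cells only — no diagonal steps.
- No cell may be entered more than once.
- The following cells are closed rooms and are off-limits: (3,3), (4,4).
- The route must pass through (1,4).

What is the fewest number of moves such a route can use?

7

Any route passes through (1,4) somewhere between (1,1) and (1,2). Summing Manhattan distances along the two legs ((1,1) → (1,4) → (1,2)) gives a lower bound of 3 + 2 = 5 moves.
The shortest route satisfying every rule uses 7 moves: (1,1) → (2,1) → (2,2) → (2,3) → (2,4) → (1,4) → (1,3) → (1,2).
The bound of 5 isn't tight here; checking systematically, no route of length 5 through 6 satisfies every constraint, so 7 is the minimum.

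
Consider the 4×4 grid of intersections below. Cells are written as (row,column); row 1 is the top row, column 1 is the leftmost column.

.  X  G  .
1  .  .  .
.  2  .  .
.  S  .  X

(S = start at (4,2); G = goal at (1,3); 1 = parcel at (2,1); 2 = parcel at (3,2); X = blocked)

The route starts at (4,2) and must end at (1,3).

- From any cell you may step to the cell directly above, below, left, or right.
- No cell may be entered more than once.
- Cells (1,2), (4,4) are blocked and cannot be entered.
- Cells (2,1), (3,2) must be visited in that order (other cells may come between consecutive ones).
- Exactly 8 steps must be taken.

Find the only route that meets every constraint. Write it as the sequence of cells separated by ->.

(4,2) -> (4,1) -> (3,1) -> (2,1) -> (2,2) -> (3,2) -> (3,3) -> (2,3) -> (1,3)

The waypoints must appear in the order (2,1), (3,2), with no cell reused.
Route from (4,2): left 1 to (4,1), up 2 to (2,1), right 1 to (2,2), down 1 to (3,2), right 1 to (3,3), up 2 to (1,3) — 8 moves in all.
Check: order respected (1 at step 3, 2 at step 5); 8 moves as required.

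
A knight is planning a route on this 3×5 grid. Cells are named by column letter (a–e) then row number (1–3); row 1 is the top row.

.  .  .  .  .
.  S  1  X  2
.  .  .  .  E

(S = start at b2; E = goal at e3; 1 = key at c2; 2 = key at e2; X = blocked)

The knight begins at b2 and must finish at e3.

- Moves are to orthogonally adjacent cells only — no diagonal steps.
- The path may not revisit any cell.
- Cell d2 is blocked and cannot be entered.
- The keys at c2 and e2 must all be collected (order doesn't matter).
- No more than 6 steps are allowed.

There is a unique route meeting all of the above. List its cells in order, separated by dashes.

The 6-move cap with required stops at c2, e2 leaves no slack for detours.
Route from b2: right 1 to c2, up 1 to c1, right 2 to e1, down 2 to e3 — 6 moves in all.
Check: all required cells visited; 6 ≤ 6 moves.

b2 - c2 - c1 - d1 - e1 - e2 - e3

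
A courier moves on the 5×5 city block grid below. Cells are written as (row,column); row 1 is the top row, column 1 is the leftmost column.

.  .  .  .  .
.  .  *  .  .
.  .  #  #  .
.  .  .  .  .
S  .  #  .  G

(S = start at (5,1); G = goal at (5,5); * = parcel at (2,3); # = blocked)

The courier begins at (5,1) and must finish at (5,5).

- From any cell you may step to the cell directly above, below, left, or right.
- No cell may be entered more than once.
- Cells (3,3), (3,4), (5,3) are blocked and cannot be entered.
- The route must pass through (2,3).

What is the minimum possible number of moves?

10

Any route passes through (2,3) somewhere between (5,1) and (5,5). Summing Manhattan distances along the two legs ((5,1) → (2,3) → (5,5)) gives a lower bound of 5 + 5 = 10 moves.
A route of 10 moves achieves this: (5,1) → (4,1) → (3,1) → (2,1) → (2,2) → (2,3) → (2,4) → (2,5) → (3,5) → (4,5) → (5,5).
Since 10 matches the lower bound, it is optimal.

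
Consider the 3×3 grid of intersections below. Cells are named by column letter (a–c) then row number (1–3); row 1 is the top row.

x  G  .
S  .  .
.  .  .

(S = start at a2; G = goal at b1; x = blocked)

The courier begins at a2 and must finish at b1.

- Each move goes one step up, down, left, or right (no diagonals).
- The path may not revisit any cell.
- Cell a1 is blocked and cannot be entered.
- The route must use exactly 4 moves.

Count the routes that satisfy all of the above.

2

Need simple routes of exactly 4 moves from a2 to b1 (Manhattan distance 2, so 1 moves are spent on a detour and 1 undoing it).
Enumerating: a2 a3 b3 b2 b1 | a2 b2 c2 c1 b1.
That gives 2 routes.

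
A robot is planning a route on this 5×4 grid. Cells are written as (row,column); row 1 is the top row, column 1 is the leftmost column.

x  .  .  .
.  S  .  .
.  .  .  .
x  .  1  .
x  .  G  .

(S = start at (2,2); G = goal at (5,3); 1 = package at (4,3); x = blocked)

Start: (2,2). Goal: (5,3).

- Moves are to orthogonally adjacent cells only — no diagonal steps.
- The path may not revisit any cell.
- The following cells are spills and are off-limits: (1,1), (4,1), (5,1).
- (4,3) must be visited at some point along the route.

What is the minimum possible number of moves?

Any route passes through (4,3) somewhere between (2,2) and (5,3). Summing Manhattan distances along the two legs ((2,2) → (4,3) → (5,3)) gives a lower bound of 3 + 1 = 4 moves.
A route of 4 moves achieves this: (2,2) → (3,2) → (4,2) → (4,3) → (5,3).
Since 4 matches the lower bound, it is optimal.

4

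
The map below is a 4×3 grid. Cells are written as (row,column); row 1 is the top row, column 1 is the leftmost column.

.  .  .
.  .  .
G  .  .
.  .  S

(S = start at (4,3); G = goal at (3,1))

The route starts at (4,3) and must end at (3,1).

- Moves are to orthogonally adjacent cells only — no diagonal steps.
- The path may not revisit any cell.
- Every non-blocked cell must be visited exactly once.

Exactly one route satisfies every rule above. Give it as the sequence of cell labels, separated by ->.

Need to visit all 12 open cells exactly once, starting at (4,3) and ending at (3,1).
Cell (4,1) has only two open neighbours ((3,1) and (4,2)), so the path must pass straight through it: one of those is the cell it's entered from and the other is where it exits.
Route from (4,3): 3× up (reaching (1,3)), 2× left (reaching (1,1)), down to (2,1), right to (2,2), 2× down (reaching (4,2)), left to (4,1), up to (3,1) — 11 moves in all.
Check: all 12 open cells covered.

(4,3) -> (3,3) -> (2,3) -> (1,3) -> (1,2) -> (1,1) -> (2,1) -> (2,2) -> (3,2) -> (4,2) -> (4,1) -> (3,1)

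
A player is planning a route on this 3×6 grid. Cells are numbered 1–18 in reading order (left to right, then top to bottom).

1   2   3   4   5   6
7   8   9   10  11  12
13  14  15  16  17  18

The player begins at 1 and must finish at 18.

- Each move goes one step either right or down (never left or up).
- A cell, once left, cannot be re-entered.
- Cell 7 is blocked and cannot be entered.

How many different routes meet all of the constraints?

15

A right/down-only route from 1 to 18 makes exactly 2 down-moves and 5 right-moves in some order.
With no other constraints that would be C(7,2) = 21 routes.
Subtract routes through each blocked cell (inclusion–exclusion for overlaps): − through 7: 6 → 15.
That gives 15 routes.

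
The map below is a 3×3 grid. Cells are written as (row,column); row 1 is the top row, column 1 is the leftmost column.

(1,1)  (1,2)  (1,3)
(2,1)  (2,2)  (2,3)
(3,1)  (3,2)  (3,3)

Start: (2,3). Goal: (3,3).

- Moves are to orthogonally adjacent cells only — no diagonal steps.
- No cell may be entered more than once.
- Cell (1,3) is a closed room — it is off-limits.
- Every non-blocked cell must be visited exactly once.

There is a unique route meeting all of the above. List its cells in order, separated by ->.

Need to visit all 8 open cells exactly once, starting at (2,3) and ending at (3,3).
Cell (1,1) has only two open neighbours ((2,1) and (1,2)), so the path must pass straight through it: one of those is the cell it's entered from and the other is where it exits.
Route from (2,3): left to (2,2), up to (1,2), left to (1,1), 2× down (reaching (3,1)), 2× right (reaching (3,3)) — 7 moves in all.
Check: all 8 open cells covered.

(2,3) -> (2,2) -> (1,2) -> (1,1) -> (2,1) -> (3,1) -> (3,2) -> (3,3)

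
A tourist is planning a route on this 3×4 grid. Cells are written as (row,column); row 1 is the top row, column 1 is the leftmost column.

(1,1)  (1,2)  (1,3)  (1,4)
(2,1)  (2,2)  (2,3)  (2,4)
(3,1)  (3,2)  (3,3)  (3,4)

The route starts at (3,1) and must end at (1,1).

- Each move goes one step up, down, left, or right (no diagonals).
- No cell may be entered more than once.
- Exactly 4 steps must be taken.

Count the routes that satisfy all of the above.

Need simple routes of exactly 4 moves from (3,1) to (1,1) (Manhattan distance 2, so 1 moves are spent on a detour and 1 undoing it).
Enumerating: (3,1) (2,1) (2,2) (1,2) (1,1) | (3,1) (3,2) (2,2) (1,2) (1,1) | (3,1) (3,2) (2,2) (2,1) (1,1).
That gives 3 routes.

3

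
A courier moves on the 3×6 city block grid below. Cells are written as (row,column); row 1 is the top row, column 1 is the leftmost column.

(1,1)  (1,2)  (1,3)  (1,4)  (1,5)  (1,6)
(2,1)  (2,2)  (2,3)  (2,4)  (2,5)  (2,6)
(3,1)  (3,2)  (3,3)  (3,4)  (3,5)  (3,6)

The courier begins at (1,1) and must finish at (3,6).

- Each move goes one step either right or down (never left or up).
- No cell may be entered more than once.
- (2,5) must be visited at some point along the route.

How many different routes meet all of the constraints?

10

A right/down-only route from (1,1) to (3,6) makes exactly 2 down-moves and 5 right-moves in some order.
With no other constraints that would be C(7,2) = 21 routes.
Split at (2,5) and multiply the segment counts: (1,1)→(2,5): 5; (2,5)→(3,6): 2; product = 10.
That gives 10 routes.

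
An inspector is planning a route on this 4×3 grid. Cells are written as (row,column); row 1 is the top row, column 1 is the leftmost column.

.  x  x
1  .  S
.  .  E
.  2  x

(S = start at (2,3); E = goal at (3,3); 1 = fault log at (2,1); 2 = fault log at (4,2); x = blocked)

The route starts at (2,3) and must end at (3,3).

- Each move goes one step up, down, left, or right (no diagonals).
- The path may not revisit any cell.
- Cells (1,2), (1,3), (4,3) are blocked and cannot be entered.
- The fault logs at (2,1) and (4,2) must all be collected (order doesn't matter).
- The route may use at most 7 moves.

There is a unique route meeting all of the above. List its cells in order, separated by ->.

(2,3) -> (2,2) -> (2,1) -> (3,1) -> (4,1) -> (4,2) -> (3,2) -> (3,3)

The budget equals the shortest possible length, so every move has to be on a shortest route through the required cells.
Route from (2,3): 2× left (reaching (2,1)), 2× down (reaching (4,1)), right to (4,2), up to (3,2), right to (3,3) — 7 moves in all.
Check: all required cells visited; 7 ≤ 7 moves.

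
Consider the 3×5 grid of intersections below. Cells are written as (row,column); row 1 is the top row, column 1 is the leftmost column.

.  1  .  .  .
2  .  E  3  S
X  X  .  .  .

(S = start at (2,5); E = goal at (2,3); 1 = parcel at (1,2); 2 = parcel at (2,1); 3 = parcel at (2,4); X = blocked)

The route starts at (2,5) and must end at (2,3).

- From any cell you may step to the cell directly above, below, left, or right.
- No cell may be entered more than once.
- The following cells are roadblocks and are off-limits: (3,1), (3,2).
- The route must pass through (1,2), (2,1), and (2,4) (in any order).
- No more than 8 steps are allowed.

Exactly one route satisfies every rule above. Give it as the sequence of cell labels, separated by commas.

(2,5), (2,4), (1,4), (1,3), (1,2), (1,1), (2,1), (2,2), (2,3)

The 8-move cap with required stops at (1,2), (2,1), (2,4) leaves no slack for detours.
Route from (2,5): left to (2,4), up to (1,4), 3× left (reaching (1,1)), down to (2,1), 2× right (reaching (2,3)) — 8 moves in all.
Check: all required cells visited; 8 ≤ 8 moves.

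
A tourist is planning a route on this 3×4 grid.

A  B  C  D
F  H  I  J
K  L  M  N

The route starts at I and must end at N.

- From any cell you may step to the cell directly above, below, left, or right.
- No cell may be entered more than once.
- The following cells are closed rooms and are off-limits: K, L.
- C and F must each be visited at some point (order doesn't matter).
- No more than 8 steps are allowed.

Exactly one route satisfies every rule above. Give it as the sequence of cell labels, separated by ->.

Any route must reach C and F and still end at N within 8 moves, so the order of the required stops is forced.
Route from I: left 2 to F, up 1 to A, right 3 to D, down 2 to N — 8 moves in all.
Check: all required cells visited; 8 ≤ 8 moves.

I -> H -> F -> A -> B -> C -> D -> J -> N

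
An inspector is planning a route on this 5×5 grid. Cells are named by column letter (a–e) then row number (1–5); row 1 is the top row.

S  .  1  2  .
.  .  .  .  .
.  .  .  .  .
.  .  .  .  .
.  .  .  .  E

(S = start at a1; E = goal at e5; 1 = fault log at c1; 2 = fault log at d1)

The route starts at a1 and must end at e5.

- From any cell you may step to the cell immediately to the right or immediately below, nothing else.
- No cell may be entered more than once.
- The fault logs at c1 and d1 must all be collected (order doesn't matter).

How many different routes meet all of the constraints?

A right/down-only route from a1 to e5 makes exactly 4 down-moves and 4 right-moves in some order.
With no other constraints that would be C(8,4) = 70 routes.
A monotone route can only reach the required cells in the order c1, d1, so split there and multiply the segment counts: a1→c1: 1; c1→d1: 1; d1→e5: 5; product = 5.
That gives 5 routes.

5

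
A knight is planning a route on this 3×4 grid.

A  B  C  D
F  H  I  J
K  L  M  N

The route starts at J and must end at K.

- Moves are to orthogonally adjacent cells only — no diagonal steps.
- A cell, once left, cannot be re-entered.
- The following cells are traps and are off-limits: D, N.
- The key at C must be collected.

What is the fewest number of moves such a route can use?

6

Any route passes through C somewhere between J and K. Summing Manhattan distances along the two legs (J → C → K) gives a lower bound of 2 + 4 = 6 moves.
A route of 6 moves achieves this: J → I → C → B → H → L → K.
Since 6 matches the lower bound, it is optimal.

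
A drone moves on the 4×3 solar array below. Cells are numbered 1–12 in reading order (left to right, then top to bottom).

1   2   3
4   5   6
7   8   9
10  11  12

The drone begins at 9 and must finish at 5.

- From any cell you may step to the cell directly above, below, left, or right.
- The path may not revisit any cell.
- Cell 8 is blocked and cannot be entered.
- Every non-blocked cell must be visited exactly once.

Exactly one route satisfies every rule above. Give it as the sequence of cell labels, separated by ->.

9 -> 12 -> 11 -> 10 -> 7 -> 4 -> 1 -> 2 -> 3 -> 6 -> 5

Need to visit all 11 open cells exactly once, starting at 9 and ending at 5.
Cell 12 has only two open neighbours (9 and 11), so the path must pass straight through it: one of those is the cell it's entered from and the other is where it exits.
Route from 9: down 1 to 12, left 2 to 10, up 3 to 1, right 2 to 3, down 1 to 6, left 1 to 5 — 10 moves in all.
Check: all 11 open cells covered.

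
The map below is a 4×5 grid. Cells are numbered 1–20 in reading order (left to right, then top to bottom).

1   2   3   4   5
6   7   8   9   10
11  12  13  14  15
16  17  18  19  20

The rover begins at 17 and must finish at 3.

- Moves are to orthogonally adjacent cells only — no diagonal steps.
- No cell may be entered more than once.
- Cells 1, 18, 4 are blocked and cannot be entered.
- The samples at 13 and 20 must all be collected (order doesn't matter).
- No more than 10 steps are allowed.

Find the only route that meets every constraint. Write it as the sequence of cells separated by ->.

The budget equals the shortest possible length, so every move has to be on a shortest route through the required cells.
Route from 17: up to 12, 2× right (reaching 14), down to 19, right to 20, 2× up (reaching 10), 2× left (reaching 8), up to 3 — 10 moves in all.
Check: all required cells visited; 10 ≤ 10 moves.

17 -> 12 -> 13 -> 14 -> 19 -> 20 -> 15 -> 10 -> 9 -> 8 -> 3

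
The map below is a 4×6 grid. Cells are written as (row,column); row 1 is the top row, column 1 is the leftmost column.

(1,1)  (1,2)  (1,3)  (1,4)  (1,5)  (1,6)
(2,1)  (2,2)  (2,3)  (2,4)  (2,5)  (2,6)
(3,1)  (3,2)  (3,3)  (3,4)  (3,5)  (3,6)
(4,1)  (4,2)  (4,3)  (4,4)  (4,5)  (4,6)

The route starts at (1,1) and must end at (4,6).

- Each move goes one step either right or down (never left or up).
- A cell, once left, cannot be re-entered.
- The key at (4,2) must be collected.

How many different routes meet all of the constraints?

4

A right/down-only route from (1,1) to (4,6) makes exactly 3 down-moves and 5 right-moves in some order.
With no other constraints that would be C(8,3) = 56 routes.
Split at (4,2) and multiply the segment counts: (1,1)→(4,2): 4; (4,2)→(4,6): 1; product = 4.
That gives 4 routes.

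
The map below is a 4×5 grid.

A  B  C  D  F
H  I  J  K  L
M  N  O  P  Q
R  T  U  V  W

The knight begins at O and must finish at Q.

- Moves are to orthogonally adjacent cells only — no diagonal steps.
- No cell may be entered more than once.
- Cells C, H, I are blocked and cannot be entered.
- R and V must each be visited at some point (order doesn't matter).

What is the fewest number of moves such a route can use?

Any route passes through R and V in some order between O and Q. Summing Manhattan distances along each leg and taking the cheapest ordering (O → R → V → Q) gives a lower bound of 3 + 3 + 2 = 8 moves.
A route of 8 moves achieves this: O → N → M → R → T → U → V → P → Q.
Since 8 matches the lower bound, it is optimal.

8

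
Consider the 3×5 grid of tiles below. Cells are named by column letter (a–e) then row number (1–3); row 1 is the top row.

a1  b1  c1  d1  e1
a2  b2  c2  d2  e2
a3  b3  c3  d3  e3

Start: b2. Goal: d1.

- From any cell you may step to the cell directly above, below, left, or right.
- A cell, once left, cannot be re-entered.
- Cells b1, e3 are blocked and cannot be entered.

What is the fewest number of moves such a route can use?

3

The Manhattan distance from b2 to d1 is |2−1| + |2−4| = 3, so at least 3 moves are needed.
A route of 3 moves achieves this: b2 → c2 → c1 → d1.
Since 3 matches the lower bound, it is optimal.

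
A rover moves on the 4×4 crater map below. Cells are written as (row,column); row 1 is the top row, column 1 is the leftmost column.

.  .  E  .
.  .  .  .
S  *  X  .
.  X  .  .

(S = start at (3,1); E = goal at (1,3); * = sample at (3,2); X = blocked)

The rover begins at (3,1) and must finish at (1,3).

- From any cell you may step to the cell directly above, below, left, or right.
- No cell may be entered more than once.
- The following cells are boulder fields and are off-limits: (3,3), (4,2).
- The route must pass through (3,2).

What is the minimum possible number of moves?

Any route passes through (3,2) somewhere between (3,1) and (1,3). Summing Manhattan distances along the two legs ((3,1) → (3,2) → (1,3)) gives a lower bound of 1 + 3 = 4 moves.
A route of 4 moves achieves this: (3,1) → (3,2) → (2,2) → (1,2) → (1,3).
Since 4 matches the lower bound, it is optimal.

4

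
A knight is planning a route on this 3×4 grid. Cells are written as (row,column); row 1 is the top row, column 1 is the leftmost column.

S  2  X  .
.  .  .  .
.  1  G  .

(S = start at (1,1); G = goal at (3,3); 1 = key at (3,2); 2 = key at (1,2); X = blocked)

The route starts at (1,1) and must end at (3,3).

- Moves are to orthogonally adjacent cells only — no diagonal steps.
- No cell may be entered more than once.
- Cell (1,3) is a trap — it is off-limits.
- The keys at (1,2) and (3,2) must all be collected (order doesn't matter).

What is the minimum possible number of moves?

4

Any route passes through (1,2) and (3,2) in some order between (1,1) and (3,3). Summing Manhattan distances along each leg and taking the cheapest ordering ((1,1) → (1,2) → (3,2) → (3,3)) gives a lower bound of 1 + 2 + 1 = 4 moves.
A route of 4 moves achieves this: (1,1) → (1,2) → (2,2) → (3,2) → (3,3).
Since 4 matches the lower bound, it is optimal.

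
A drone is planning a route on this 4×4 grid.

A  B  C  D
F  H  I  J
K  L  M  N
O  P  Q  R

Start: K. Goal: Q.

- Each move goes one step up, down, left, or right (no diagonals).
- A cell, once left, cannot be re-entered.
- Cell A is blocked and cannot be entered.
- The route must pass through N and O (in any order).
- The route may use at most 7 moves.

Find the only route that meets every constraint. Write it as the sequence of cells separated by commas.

K, O, P, L, M, N, R, Q

The budget equals the shortest possible length, so every move has to be on a shortest route through the required cells.
Route from K: down 1 to O, right 1 to P, up 1 to L, right 2 to N, down 1 to R, left 1 to Q — 7 moves in all.
Check: all required cells visited; 7 ≤ 7 moves.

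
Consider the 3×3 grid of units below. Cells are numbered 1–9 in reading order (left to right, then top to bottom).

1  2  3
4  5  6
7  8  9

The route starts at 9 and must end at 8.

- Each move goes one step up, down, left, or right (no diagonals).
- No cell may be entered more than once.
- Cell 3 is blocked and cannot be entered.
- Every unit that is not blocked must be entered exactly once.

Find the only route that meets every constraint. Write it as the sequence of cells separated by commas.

9, 6, 5, 2, 1, 4, 7, 8

Need to visit all 8 open cells exactly once, starting at 9 and ending at 8.
Cell 6 has only two open neighbours (9 and 5), so the path must pass straight through it: one of those is the cell it's entered from and the other is where it exits.
Route from 9: up to 6, left to 5, up to 2, left to 1, 2× down (reaching 7), right to 8 — 7 moves in all.
Check: all 8 open cells covered.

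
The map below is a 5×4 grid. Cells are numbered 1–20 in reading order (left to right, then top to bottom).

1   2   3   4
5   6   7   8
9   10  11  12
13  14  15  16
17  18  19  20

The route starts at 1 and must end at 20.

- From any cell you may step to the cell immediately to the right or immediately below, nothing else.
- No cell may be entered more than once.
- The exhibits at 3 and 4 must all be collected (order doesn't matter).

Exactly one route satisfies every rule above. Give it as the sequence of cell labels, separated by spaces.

1 2 3 4 8 12 16 20

Moves only go right or down, so the column and row indices never decrease.
Route from 1: right 3 to 4, down 4 to 20 — 7 moves in all.
Check: all required cells visited.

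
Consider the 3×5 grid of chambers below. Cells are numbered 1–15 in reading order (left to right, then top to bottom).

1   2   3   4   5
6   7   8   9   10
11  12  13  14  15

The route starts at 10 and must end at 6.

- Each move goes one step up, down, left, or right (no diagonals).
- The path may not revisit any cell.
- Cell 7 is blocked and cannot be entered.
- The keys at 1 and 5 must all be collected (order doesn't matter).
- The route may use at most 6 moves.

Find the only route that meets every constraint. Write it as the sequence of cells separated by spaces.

The budget equals the shortest possible length, so every move has to be on a shortest route through the required cells.
Route from 10: up 1 to 5, left 4 to 1, down 1 to 6 — 6 moves in all.
Check: all required cells visited; 6 ≤ 6 moves.

10 5 4 3 2 1 6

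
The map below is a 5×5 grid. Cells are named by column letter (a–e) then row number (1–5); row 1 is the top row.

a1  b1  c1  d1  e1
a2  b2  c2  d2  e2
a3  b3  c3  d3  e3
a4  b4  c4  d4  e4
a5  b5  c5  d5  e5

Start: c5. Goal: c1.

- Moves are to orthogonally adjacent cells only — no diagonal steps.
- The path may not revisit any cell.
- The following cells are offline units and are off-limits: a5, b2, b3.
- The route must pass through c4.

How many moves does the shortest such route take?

Any route passes through c4 somewhere between c5 and c1. Summing Manhattan distances along the two legs (c5 → c4 → c1) gives a lower bound of 1 + 3 = 4 moves.
A route of 4 moves achieves this: c5 → c4 → c3 → c2 → c1.
Since 4 matches the lower bound, it is optimal.

4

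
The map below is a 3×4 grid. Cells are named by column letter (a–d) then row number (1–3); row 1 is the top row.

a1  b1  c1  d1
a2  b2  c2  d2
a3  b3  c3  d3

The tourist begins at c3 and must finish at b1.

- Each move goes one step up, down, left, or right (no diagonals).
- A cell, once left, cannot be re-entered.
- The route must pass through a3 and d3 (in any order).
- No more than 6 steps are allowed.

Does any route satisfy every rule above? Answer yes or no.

Even ignoring the no-revisit rule, getting from c3 to b1, taking the cheapest ordering c3 → d3 → a3 → b1 needs at least 1 + 3 + 3 = 7 moves (Manhattan distance per leg), which exceeds the 6-move limit.

no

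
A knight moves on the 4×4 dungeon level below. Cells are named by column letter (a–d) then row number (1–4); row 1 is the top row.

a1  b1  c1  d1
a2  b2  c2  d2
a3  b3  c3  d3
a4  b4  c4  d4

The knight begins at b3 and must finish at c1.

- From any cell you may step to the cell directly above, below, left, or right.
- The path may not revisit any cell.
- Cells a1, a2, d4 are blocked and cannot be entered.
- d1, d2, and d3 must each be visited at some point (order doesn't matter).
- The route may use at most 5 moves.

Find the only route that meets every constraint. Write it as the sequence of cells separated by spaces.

b3 c3 d3 d2 d1 c1

Any route must reach d1, d2, and d3 and still end at c1 within 5 moves, so the order of the required stops is forced.
Route from b3: 2× right (reaching d3), 2× up (reaching d1), left to c1 — 5 moves in all.
Check: all required cells visited; 5 ≤ 5 moves.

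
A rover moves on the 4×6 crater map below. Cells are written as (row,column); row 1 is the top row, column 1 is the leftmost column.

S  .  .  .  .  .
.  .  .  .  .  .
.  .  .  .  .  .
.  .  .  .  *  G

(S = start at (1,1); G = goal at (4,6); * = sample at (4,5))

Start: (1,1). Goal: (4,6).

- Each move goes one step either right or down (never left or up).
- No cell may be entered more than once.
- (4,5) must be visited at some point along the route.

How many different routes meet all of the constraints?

A right/down-only route from (1,1) to (4,6) makes exactly 3 down-moves and 5 right-moves in some order.
With no other constraints that would be C(8,3) = 56 routes.
Split at (4,5) and multiply the segment counts: (1,1)→(4,5): 35; (4,5)→(4,6): 1; product = 35.
That gives 35 routes.

35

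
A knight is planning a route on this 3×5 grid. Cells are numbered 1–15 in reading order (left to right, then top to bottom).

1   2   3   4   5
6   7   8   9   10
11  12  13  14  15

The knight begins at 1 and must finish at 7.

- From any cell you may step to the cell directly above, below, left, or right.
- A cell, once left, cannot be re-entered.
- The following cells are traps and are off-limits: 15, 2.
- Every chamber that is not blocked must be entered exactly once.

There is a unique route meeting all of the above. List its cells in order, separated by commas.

1, 6, 11, 12, 13, 14, 9, 10, 5, 4, 3, 8, 7

Need to visit all 13 open cells exactly once, starting at 1 and ending at 7.
Cell 5 has only two open neighbours (10 and 4), so the path must pass straight through it: one of those is the cell it's entered from and the other is where it exits.
Route from 1: down 2 to 11, right 3 to 14, up 1 to 9, right 1 to 10, up 1 to 5, left 2 to 3, down 1 to 8, left 1 to 7 — 12 moves in all.
Check: all 13 open cells covered.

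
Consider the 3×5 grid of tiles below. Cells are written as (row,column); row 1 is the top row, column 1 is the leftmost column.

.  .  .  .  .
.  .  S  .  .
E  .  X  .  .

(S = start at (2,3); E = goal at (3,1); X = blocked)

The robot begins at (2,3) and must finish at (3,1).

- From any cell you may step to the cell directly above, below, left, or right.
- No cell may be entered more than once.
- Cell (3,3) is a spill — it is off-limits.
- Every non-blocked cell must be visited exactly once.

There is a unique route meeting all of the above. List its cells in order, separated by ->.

Need to visit all 14 open cells exactly once, starting at (2,3) and ending at (3,1).
Cell (1,1) has only two open neighbours ((2,1) and (1,2)), so the path must pass straight through it: one of those is the cell it's entered from and the other is where it exits.
Route from (2,3): right to (2,4), down to (3,4), right to (3,5), 2× up (reaching (1,5)), 4× left (reaching (1,1)), down to (2,1), right to (2,2), down to (3,2), left to (3,1) — 13 moves in all.
Check: all 14 open cells covered.

(2,3) -> (2,4) -> (3,4) -> (3,5) -> (2,5) -> (1,5) -> (1,4) -> (1,3) -> (1,2) -> (1,1) -> (2,1) -> (2,2) -> (3,2) -> (3,1)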